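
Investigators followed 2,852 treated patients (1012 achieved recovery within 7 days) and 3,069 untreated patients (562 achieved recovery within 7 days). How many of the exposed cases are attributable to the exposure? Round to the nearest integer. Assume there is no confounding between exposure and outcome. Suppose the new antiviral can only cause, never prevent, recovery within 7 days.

p₁ = P(outcome | exposed) = 1012/2852 = 0.35484
p₀ = P(outcome | unexposed) = 562/3069 = 0.18312
PN = (p₁ − p₀)/p₁ = (0.35484 − 0.18312) / 0.35484 ≈ 0.48393.
Attributable cases ≈ PN × (exposed cases) = 0.48393 × 1012 ≈ 489.74.

about 490 cases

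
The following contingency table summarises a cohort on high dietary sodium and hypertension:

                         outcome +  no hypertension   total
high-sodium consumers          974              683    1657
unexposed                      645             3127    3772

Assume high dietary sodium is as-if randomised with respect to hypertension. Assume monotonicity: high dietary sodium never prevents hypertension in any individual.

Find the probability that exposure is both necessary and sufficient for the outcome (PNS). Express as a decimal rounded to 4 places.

p₁ = P(outcome | exposed) = 974/1657 = 0.58781
p₀ = P(outcome | unexposed) = 645/3772 = 0.171
Under exogeneity and monotonicity, PNS = p₁ − p₀.
PNS = 0.58781 − 0.171 = 0.41681

PNS ≈ 0.4168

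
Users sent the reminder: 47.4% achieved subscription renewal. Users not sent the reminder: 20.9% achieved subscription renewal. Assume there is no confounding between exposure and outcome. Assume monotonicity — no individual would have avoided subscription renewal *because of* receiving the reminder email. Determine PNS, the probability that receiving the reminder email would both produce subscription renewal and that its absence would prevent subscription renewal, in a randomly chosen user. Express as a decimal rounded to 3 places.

PNS ≈ 0.265

p₁ = 0.474, p₀ = 0.209.
Under exogeneity and monotonicity, PNS = p₁ − p₀.
PNS = 0.474 − 0.209 = 0.265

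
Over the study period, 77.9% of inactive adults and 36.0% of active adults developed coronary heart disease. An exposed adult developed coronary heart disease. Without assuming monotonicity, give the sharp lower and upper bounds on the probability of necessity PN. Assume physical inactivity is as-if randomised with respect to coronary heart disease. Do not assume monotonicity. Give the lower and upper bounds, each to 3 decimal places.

0.538 ≤ PN ≤ 0.822

p₁ = 0.779, p₀ = 0.36.
Under exogeneity alone the bounds on PN are max{0,(p₁−p₀)/p₁} ≤ PN ≤ min{1,(1−p₀)/p₁}.
  lower = (p₁ − p₀)/p₁ = 0.419 / 0.779 ≈ 0.5379
  upper = min{1, (1 − p₀)/p₁} = 0.64 / 0.779 ≈ 0.8216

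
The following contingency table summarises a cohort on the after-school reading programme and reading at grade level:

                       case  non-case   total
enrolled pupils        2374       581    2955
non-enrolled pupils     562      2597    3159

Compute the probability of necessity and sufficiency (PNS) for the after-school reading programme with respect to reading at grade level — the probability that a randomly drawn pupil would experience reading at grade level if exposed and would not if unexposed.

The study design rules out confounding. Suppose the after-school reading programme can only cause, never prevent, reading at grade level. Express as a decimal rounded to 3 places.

PNS ≈ 0.625

p₁ = P(outcome | exposed) = 2374/2955 = 0.80338
p₀ = P(outcome | unexposed) = 562/3159 = 0.1779
Under exogeneity and monotonicity, PNS = p₁ − p₀.
PNS = 0.80338 − 0.1779 = 0.62548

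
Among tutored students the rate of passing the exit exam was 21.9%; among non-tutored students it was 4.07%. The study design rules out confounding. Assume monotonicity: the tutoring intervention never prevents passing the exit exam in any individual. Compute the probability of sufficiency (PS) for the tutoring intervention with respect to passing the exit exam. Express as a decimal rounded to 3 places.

p₁ = 0.219, p₀ = 0.0407.
Under exogeneity and monotonicity, PS = (p₁ − p₀) / (1 − p₀).
PS = (0.219 − 0.0407) / (1 − 0.0407) = 0.1783 / 0.9593 ≈ 0.1859

PS ≈ 0.186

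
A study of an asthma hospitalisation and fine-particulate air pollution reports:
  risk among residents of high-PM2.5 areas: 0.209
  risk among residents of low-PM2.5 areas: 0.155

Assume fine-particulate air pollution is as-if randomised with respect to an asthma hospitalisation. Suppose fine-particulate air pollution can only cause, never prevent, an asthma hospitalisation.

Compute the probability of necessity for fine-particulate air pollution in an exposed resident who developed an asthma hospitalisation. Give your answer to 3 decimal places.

PN ≈ 0.258

Let p₁ = 0.209, p₀ = 0.155.
Under exogeneity and monotonicity, PN = (p₁ − p₀) / p₁.
PN = (0.209 − 0.155) / 0.209 = 0.054 / 0.209 ≈ 0.2584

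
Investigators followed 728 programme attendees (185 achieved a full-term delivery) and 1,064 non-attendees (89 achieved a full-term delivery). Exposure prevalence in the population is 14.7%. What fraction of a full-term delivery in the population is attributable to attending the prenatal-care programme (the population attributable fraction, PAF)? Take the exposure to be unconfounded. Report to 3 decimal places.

p₁ = P(outcome | exposed) = 185/728 = 0.25412
p₀ = P(outcome | unexposed) = 89/1064 = 0.083647
Overall risk P(Y=1) = π·p₁ + (1−π)·p₀ = 0.147×0.25412 + 0.853×0.083647 = 0.10871.
Under exogeneity, PAF = [P(Y=1) − p₀] / P(Y=1).
PAF = (0.10871 − 0.083647) / 0.10871 ≈ 0.2305

PAF ≈ 0.231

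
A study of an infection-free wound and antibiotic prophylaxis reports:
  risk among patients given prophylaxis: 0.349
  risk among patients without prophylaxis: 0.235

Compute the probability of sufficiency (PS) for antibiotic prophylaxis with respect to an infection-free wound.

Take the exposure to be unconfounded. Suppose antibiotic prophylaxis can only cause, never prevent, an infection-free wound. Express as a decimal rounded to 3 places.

Let p₁ = 0.349, p₀ = 0.235.
Under exogeneity and monotonicity, PS = (p₁ − p₀) / (1 − p₀).
PS = (0.349 − 0.235) / (1 − 0.235) = 0.114 / 0.765 ≈ 0.1490

PS ≈ 0.149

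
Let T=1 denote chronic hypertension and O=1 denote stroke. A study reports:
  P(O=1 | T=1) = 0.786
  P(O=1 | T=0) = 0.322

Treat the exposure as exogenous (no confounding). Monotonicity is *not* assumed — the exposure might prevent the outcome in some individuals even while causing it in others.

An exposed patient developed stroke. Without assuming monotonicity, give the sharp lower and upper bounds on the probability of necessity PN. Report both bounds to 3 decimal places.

0.590 ≤ PN ≤ 0.863

Let p₁ = 0.786, p₀ = 0.322.
Under exogeneity alone the bounds on PN are max{0,(p₁−p₀)/p₁} ≤ PN ≤ min{1,(1−p₀)/p₁}.
  lower = (p₁ − p₀)/p₁ = 0.464 / 0.786 ≈ 0.5903
  upper = min{1, (1 − p₀)/p₁} = 0.678 / 0.786 ≈ 0.8626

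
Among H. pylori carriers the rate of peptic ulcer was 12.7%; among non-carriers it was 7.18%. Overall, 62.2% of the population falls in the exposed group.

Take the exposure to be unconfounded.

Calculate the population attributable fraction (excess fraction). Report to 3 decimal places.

p₁ = 0.127, p₀ = 0.0718.
Overall risk P(Y=1) = π·p₁ + (1−π)·p₀ = 0.622×0.127 + 0.378×0.0718 = 0.10613.
Under exogeneity, PAF = [P(Y=1) − p₀] / P(Y=1).
PAF = (0.10613 − 0.0718) / 0.10613 ≈ 0.3235

PAF ≈ 0.323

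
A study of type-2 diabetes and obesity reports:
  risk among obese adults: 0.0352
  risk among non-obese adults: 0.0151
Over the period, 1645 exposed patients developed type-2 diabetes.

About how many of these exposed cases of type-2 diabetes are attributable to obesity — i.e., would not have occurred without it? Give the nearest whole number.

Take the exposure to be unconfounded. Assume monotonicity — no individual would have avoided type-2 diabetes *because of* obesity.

Let p₁ = 0.0352, p₀ = 0.0151.
PN = (p₁ − p₀)/p₁ = (0.0352 − 0.0151) / 0.0352 ≈ 0.57102.
Attributable cases ≈ PN × (exposed cases) = 0.57102 × 1645 ≈ 939.33.

about 939 cases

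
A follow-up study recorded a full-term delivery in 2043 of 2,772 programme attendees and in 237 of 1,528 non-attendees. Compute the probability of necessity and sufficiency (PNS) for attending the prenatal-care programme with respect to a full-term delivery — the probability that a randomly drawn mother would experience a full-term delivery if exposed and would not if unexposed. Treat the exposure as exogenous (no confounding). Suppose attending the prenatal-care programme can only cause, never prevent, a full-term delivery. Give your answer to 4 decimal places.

p₁ = P(outcome | exposed) = 2043/2772 = 0.73701
p₀ = P(outcome | unexposed) = 237/1528 = 0.1551
Under exogeneity and monotonicity, PNS = p₁ − p₀.
PNS = 0.73701 − 0.1551 = 0.58191

PNS ≈ 0.5819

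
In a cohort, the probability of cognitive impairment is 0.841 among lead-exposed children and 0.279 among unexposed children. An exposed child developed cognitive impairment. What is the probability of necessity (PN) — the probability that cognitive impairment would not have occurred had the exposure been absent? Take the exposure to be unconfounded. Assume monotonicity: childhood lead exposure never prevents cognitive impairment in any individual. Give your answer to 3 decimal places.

PN ≈ 0.668

Let p₁ = 0.841, p₀ = 0.279.
Under exogeneity and monotonicity, PN = (p₁ − p₀) / p₁.
PN = (0.841 − 0.279) / 0.841 = 0.562 / 0.841 ≈ 0.6683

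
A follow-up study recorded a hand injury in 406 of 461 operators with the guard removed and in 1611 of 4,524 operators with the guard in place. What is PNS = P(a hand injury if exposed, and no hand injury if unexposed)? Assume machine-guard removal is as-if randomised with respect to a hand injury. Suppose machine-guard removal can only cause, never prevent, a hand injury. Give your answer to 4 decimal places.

PNS ≈ 0.5246

p₁ = P(outcome | exposed) = 406/461 = 0.88069
p₀ = P(outcome | unexposed) = 1611/4524 = 0.3561
Under exogeneity and monotonicity, PNS = p₁ − p₀.
PNS = 0.88069 − 0.3561 = 0.52459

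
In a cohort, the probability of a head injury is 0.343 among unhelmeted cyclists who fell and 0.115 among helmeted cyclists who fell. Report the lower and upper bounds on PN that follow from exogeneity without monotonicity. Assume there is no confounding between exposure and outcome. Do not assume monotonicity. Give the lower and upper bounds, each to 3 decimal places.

Let p₁ = 0.343, p₀ = 0.115.
Under exogeneity alone the bounds on PN are max{0,(p₁−p₀)/p₁} ≤ PN ≤ min{1,(1−p₀)/p₁}.
  lower = (p₁ − p₀)/p₁ = 0.228 / 0.343 ≈ 0.6647
  upper = min{1, (1 − p₀)/p₁} = 0.885 / 0.343 ≈ 2.5802 → capped at 1

0.665 ≤ PN ≤ 1.000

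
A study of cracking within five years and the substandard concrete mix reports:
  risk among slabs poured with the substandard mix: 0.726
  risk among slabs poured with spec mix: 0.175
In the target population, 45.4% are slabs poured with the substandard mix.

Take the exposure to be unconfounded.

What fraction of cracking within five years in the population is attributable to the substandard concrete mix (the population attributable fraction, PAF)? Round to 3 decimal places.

Let p₁ = 0.726, p₀ = 0.175.
Overall risk P(Y=1) = π·p₁ + (1−π)·p₀ = 0.454×0.726 + 0.546×0.175 = 0.42515.
Under exogeneity, PAF = [P(Y=1) − p₀] / P(Y=1).
PAF = (0.42515 − 0.175) / 0.42515 ≈ 0.5884

PAF ≈ 0.588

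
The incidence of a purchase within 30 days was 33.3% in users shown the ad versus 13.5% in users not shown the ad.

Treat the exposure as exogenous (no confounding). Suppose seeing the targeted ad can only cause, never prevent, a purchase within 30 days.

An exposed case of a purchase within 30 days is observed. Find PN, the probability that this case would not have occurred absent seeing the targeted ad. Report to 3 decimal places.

p₁ = 0.333, p₀ = 0.135.
Under exogeneity and monotonicity, PN = (p₁ − p₀) / p₁.
PN = (0.333 − 0.135) / 0.333 = 0.198 / 0.333 ≈ 0.5946

PN ≈ 0.595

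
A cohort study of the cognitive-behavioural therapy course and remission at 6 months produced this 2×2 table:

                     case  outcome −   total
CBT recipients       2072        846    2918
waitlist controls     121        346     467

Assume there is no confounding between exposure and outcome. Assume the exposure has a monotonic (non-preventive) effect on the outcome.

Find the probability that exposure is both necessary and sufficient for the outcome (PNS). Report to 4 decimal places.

p₁ = P(outcome | exposed) = 2072/2918 = 0.71008
p₀ = P(outcome | unexposed) = 121/467 = 0.2591
Under exogeneity and monotonicity, PNS = p₁ − p₀.
PNS = 0.71008 − 0.2591 = 0.45097

PNS ≈ 0.4510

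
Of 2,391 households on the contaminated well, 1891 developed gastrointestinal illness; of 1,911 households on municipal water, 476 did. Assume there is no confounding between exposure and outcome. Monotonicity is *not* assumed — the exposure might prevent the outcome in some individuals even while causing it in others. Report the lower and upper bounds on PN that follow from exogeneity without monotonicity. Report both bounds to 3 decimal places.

p₁ = P(outcome | exposed) = 1891/2391 = 0.79088
p₀ = P(outcome | unexposed) = 476/1911 = 0.24908
Under exogeneity alone the bounds on PN are max{0,(p₁−p₀)/p₁} ≤ PN ≤ min{1,(1−p₀)/p₁}.
  lower = (p₁ − p₀)/p₁ = 0.5418 / 0.79088 ≈ 0.6851
  upper = min{1, (1 − p₀)/p₁} = 0.75092 / 0.79088 ≈ 0.9495

0.685 ≤ PN ≤ 0.949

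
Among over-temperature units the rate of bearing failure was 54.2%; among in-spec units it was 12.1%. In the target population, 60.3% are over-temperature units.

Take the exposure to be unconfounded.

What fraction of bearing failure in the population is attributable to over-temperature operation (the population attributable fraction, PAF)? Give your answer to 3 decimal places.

PAF ≈ 0.677

p₁ = 0.542, p₀ = 0.121.
Overall risk P(Y=1) = π·p₁ + (1−π)·p₀ = 0.603×0.542 + 0.397×0.121 = 0.37486.
Under exogeneity, PAF = [P(Y=1) − p₀] / P(Y=1).
PAF = (0.37486 − 0.121) / 0.37486 ≈ 0.6772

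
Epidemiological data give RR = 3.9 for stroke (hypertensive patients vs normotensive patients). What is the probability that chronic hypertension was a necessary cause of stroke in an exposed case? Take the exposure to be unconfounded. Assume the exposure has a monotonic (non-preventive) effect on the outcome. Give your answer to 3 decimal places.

PN ≈ 0.744

Under exogeneity and monotonicity, PN = (RR − 1) / RR = 1 − 1/RR.
PN = (3.9 − 1) / 3.9 = 2.9 / 3.9 ≈ 0.7436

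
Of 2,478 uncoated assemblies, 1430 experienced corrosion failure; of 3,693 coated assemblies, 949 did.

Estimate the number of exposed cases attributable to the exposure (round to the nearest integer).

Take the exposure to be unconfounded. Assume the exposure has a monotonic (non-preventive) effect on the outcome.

about 793 cases

p₁ = P(outcome | exposed) = 1430/2478 = 0.57708
p₀ = P(outcome | unexposed) = 949/3693 = 0.25697
PN = (p₁ − p₀)/p₁ = (0.57708 − 0.25697) / 0.57708 ≈ 0.55470.
Attributable cases ≈ PN × (exposed cases) = 0.55470 × 1430 ≈ 793.22.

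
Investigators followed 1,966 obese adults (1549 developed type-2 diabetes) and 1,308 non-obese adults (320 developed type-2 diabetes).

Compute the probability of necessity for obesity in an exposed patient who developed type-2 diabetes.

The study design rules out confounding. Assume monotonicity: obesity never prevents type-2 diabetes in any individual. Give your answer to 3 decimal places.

PN ≈ 0.689

p₁ = P(outcome | exposed) = 1549/1966 = 0.78789
p₀ = P(outcome | unexposed) = 320/1308 = 0.24465
Under exogeneity and monotonicity, PN = (p₁ − p₀) / p₁.
PN = (0.78789 − 0.24465) / 0.78789 = 0.54325 / 0.78789 ≈ 0.6895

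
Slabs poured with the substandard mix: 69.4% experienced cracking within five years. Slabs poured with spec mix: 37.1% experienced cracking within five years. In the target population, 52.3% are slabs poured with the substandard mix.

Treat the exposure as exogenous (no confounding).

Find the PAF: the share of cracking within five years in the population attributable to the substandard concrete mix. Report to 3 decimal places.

PAF ≈ 0.313

p₁ = 0.694, p₀ = 0.371.
Overall risk P(Y=1) = π·p₁ + (1−π)·p₀ = 0.523×0.694 + 0.477×0.371 = 0.53993.
Under exogeneity, PAF = [P(Y=1) − p₀] / P(Y=1).
PAF = (0.53993 − 0.371) / 0.53993 ≈ 0.3129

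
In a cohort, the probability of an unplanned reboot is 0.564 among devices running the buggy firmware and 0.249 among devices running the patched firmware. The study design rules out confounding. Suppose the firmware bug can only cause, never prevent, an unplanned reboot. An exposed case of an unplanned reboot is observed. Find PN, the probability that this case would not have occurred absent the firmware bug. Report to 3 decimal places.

PN ≈ 0.559

Let p₁ = 0.564, p₀ = 0.249.
Under exogeneity and monotonicity, PN = (p₁ − p₀) / p₁.
PN = (0.564 − 0.249) / 0.564 = 0.315 / 0.564 ≈ 0.5585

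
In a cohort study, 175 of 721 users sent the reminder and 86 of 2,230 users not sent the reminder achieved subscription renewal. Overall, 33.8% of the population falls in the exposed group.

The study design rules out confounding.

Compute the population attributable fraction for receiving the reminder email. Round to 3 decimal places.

p₁ = P(outcome | exposed) = 175/721 = 0.24272
p₀ = P(outcome | unexposed) = 86/2230 = 0.038565
Overall risk P(Y=1) = π·p₁ + (1−π)·p₀ = 0.338×0.24272 + 0.662×0.038565 = 0.10757.
Under exogeneity, PAF = [P(Y=1) − p₀] / P(Y=1).
PAF = (0.10757 − 0.038565) / 0.10757 ≈ 0.6415

PAF ≈ 0.641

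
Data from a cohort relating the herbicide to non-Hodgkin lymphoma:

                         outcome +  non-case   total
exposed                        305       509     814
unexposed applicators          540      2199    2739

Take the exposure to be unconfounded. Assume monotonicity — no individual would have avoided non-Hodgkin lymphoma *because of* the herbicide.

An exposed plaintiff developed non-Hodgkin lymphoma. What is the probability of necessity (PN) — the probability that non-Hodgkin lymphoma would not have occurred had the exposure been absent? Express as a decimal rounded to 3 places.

PN ≈ 0.474

p₁ = P(outcome | exposed) = 305/814 = 0.37469
p₀ = P(outcome | unexposed) = 540/2739 = 0.19715
Under exogeneity and monotonicity, PN = (p₁ − p₀) / p₁.
PN = (0.37469 − 0.19715) / 0.37469 = 0.17754 / 0.37469 ≈ 0.4738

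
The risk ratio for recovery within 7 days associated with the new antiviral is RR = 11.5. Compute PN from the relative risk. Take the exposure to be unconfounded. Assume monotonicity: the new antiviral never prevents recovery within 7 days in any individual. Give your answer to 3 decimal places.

Under exogeneity and monotonicity, PN = (RR − 1) / RR = 1 − 1/RR.
PN = (11.5 − 1) / 11.5 = 10.5 / 11.5 ≈ 0.9130

PN ≈ 0.913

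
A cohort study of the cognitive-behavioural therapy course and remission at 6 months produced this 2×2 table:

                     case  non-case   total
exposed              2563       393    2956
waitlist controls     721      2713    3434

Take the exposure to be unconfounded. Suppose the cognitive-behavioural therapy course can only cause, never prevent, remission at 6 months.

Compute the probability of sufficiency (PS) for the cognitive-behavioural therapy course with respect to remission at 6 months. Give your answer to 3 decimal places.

p₁ = P(outcome | exposed) = 2563/2956 = 0.86705
p₀ = P(outcome | unexposed) = 721/3434 = 0.20996
Under exogeneity and monotonicity, PS = (p₁ − p₀) / (1 − p₀).
PS = (0.86705 − 0.20996) / (1 − 0.20996) = 0.65709 / 0.79004 ≈ 0.8317

PS ≈ 0.832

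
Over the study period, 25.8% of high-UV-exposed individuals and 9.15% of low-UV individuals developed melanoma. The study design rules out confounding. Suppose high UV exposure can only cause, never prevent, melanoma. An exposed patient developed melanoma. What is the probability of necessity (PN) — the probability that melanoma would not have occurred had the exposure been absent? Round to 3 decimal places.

PN ≈ 0.645

p₁ = 0.258, p₀ = 0.0915.
Under exogeneity and monotonicity, PN = (p₁ − p₀) / p₁.
PN = (0.258 − 0.0915) / 0.258 = 0.1665 / 0.258 ≈ 0.6453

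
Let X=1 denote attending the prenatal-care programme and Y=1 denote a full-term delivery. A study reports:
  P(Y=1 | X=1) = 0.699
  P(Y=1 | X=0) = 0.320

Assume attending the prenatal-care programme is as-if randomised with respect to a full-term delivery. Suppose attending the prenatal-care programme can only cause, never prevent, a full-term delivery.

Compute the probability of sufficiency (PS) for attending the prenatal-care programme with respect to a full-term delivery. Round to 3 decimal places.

Let p₁ = 0.699, p₀ = 0.32.
Under exogeneity and monotonicity, PS = (p₁ − p₀) / (1 − p₀).
PS = (0.699 − 0.32) / (1 − 0.32) = 0.379 / 0.68 ≈ 0.5574

PS ≈ 0.557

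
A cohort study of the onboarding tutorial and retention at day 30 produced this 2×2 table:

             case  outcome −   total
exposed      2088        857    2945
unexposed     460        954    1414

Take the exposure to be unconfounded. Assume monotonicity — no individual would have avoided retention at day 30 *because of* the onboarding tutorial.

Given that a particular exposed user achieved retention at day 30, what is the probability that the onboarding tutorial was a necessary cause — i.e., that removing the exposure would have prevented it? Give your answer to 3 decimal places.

PN ≈ 0.541

p₁ = P(outcome | exposed) = 2088/2945 = 0.709
p₀ = P(outcome | unexposed) = 460/1414 = 0.32532
Under exogeneity and monotonicity, PN = (p₁ − p₀)/p₁.
PN = (0.709 − 0.32532) / 0.709 ≈ 0.5412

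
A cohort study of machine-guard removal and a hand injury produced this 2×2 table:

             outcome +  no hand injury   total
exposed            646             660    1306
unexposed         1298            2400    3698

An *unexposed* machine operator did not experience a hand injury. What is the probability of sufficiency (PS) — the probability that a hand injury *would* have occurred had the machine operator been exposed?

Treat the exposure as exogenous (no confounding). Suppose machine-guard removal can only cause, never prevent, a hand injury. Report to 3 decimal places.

p₁ = P(outcome | exposed) = 646/1306 = 0.49464
p₀ = P(outcome | unexposed) = 1298/3698 = 0.351
Under exogeneity and monotonicity, PS = (p₁ − p₀)/(1 − p₀).
PS = (0.49464 − 0.351) / 0.649 ≈ 0.2213

PS ≈ 0.221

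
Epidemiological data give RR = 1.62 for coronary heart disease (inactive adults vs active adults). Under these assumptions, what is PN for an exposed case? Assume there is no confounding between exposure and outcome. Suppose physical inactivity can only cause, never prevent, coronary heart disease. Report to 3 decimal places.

Under exogeneity and monotonicity, PN = (RR − 1) / RR = 1 − 1/RR.
PN = (1.62 − 1) / 1.62 = 0.62 / 1.62 ≈ 0.3827

PN ≈ 0.383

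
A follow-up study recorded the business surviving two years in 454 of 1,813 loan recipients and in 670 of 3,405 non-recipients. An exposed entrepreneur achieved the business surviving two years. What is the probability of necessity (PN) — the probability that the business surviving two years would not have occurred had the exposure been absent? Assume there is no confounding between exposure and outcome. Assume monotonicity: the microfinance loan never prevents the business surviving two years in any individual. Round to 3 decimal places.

PN ≈ 0.214

p₁ = P(outcome | exposed) = 454/1813 = 0.25041
p₀ = P(outcome | unexposed) = 670/3405 = 0.19677
Under exogeneity and monotonicity, PN = (p₁ − p₀) / p₁.
PN = (0.25041 − 0.19677) / 0.25041 = 0.053644 / 0.25041 ≈ 0.2142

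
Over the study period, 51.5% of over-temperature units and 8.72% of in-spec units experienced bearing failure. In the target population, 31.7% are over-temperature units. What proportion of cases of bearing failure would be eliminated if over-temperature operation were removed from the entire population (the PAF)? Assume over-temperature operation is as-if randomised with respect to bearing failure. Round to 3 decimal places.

p₁ = 0.515, p₀ = 0.0872.
Overall risk P(Y=1) = π·p₁ + (1−π)·p₀ = 0.317×0.515 + 0.683×0.0872 = 0.22281.
Under exogeneity, PAF = [P(Y=1) − p₀] / P(Y=1).
PAF = (0.22281 − 0.0872) / 0.22281 ≈ 0.6086

PAF ≈ 0.609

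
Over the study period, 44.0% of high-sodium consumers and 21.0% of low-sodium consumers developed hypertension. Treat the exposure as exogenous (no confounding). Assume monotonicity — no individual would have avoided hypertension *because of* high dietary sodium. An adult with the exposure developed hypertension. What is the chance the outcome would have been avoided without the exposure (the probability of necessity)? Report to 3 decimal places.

p₁ = 0.44, p₀ = 0.21.
Under exogeneity and monotonicity, PN = (p₁ − p₀) / p₁.
PN = (0.44 − 0.21) / 0.44 = 0.23 / 0.44 ≈ 0.5227

PN ≈ 0.523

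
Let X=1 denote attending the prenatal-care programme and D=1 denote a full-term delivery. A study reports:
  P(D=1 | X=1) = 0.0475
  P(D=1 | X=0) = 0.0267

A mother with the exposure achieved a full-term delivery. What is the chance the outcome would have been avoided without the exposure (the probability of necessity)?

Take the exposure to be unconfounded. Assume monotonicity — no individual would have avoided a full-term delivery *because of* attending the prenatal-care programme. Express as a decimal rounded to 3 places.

PN ≈ 0.438

Let p₁ = 0.0475, p₀ = 0.0267.
Under exogeneity and monotonicity, PN = (p₁ − p₀) / p₁.
PN = (0.0475 − 0.0267) / 0.0475 = 0.0208 / 0.0475 ≈ 0.4379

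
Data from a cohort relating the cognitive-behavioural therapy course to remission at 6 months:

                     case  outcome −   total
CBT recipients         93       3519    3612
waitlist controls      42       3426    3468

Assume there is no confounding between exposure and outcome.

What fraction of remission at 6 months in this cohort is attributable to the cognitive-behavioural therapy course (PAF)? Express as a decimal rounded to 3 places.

PAF ≈ 0.365

p₁ = P(outcome | exposed) = 93/3612 = 0.025748
p₀ = P(outcome | unexposed) = 42/3468 = 0.012111
Exposure prevalence π = 3612/7080 = 0.51017; overall risk P(Y=1) = 0.019068.
Under exogeneity, PAF = [P(Y=1) − p₀]/P(Y=1).
PAF = (0.019068 − 0.012111) / 0.019068 ≈ 0.3649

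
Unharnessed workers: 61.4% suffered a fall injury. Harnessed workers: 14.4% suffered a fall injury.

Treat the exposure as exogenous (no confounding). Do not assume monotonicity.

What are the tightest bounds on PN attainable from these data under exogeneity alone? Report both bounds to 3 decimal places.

p₁ = 0.614, p₀ = 0.144.
Under exogeneity alone the bounds on PN are max{0,(p₁−p₀)/p₁} ≤ PN ≤ min{1,(1−p₀)/p₁}.
  lower = (p₁ − p₀)/p₁ = 0.47 / 0.614 ≈ 0.7655
  upper = min{1, (1 − p₀)/p₁} = 0.856 / 0.614 ≈ 1.3941 → capped at 1

0.765 ≤ PN ≤ 1.000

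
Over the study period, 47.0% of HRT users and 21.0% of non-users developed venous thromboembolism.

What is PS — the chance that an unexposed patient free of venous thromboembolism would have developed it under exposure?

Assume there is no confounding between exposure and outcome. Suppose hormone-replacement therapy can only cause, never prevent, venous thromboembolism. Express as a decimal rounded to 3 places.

PS ≈ 0.329

p₁ = 0.47, p₀ = 0.21.
Under exogeneity and monotonicity, PS = (p₁ − p₀) / (1 − p₀).
PS = (0.47 − 0.21) / (1 − 0.21) = 0.26 / 0.79 ≈ 0.3291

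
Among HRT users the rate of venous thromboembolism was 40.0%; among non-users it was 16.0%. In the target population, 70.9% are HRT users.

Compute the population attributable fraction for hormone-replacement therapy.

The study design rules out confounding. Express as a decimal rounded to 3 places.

PAF ≈ 0.515

p₁ = 0.4, p₀ = 0.16.
Overall risk P(Y=1) = π·p₁ + (1−π)·p₀ = 0.709×0.4 + 0.291×0.16 = 0.33016.
Under exogeneity, PAF = [P(Y=1) − p₀] / P(Y=1).
PAF = (0.33016 − 0.16) / 0.33016 ≈ 0.5154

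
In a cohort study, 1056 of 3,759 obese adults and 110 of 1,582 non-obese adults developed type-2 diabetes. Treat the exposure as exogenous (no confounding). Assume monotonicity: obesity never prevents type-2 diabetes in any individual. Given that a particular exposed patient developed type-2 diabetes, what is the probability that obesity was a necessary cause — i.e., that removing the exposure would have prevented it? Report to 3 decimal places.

PN ≈ 0.752

p₁ = P(outcome | exposed) = 1056/3759 = 0.28093
p₀ = P(outcome | unexposed) = 110/1582 = 0.069532
Under exogeneity and monotonicity, PN = (p₁ − p₀) / p₁.
PN = (0.28093 − 0.069532) / 0.28093 = 0.21139 / 0.28093 ≈ 0.7525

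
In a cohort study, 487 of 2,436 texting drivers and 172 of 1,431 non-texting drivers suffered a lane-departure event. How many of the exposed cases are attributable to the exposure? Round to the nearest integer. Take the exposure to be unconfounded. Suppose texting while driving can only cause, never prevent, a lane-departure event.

about 194 cases

p₁ = P(outcome | exposed) = 487/2436 = 0.19992
p₀ = P(outcome | unexposed) = 172/1431 = 0.1202
PN = (p₁ − p₀)/p₁ = (0.19992 − 0.1202) / 0.19992 ≈ 0.39877.
Attributable cases ≈ PN × (exposed cases) = 0.39877 × 487 ≈ 194.20.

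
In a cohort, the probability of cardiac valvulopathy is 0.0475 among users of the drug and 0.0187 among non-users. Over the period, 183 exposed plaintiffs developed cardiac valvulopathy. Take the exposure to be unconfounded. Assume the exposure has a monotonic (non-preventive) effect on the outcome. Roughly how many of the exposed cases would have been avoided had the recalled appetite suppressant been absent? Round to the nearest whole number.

about 111 cases

Let p₁ = 0.0475, p₀ = 0.0187.
PN = (p₁ − p₀)/p₁ = (0.0475 − 0.0187) / 0.0475 ≈ 0.60632.
Attributable cases ≈ PN × (exposed cases) = 0.60632 × 183 ≈ 110.96.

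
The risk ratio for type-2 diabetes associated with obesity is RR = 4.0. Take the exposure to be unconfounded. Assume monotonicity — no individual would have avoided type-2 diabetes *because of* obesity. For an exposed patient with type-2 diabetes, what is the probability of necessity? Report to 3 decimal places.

PN ≈ 0.750

Under exogeneity and monotonicity, PN = (RR − 1) / RR = 1 − 1/RR.
PN = (4.0 − 1) / 4.0 = 3 / 4.0 ≈ 0.7500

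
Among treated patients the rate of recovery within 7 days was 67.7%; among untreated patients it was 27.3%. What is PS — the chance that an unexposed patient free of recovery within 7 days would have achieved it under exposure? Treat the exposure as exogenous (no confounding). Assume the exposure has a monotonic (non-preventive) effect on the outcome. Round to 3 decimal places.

p₁ = 0.677, p₀ = 0.273.
Under exogeneity and monotonicity, PS = (p₁ − p₀) / (1 − p₀).
PS = (0.677 − 0.273) / (1 − 0.273) = 0.404 / 0.727 ≈ 0.5557

PS ≈ 0.556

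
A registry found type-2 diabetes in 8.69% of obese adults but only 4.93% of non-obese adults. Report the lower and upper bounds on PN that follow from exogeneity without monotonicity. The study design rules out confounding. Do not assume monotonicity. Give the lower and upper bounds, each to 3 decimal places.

0.433 ≤ PN ≤ 1.000

p₁ = 0.0869, p₀ = 0.0493.
Under exogeneity alone the bounds on PN are max{0,(p₁−p₀)/p₁} ≤ PN ≤ min{1,(1−p₀)/p₁}.
  lower = (p₁ − p₀)/p₁ = 0.0376 / 0.0869 ≈ 0.4327
  upper = min{1, (1 − p₀)/p₁} = 0.9507 / 0.0869 ≈ 10.9402 → capped at 1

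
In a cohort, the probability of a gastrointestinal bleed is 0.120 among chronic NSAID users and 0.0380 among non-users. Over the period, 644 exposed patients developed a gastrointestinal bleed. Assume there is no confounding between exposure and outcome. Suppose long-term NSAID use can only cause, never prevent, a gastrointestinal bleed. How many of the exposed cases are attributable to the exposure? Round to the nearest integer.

Let p₁ = 0.12, p₀ = 0.038.
PN = (p₁ − p₀)/p₁ = (0.12 − 0.038) / 0.12 ≈ 0.68333.
Attributable cases ≈ PN × (exposed cases) = 0.68333 × 644 ≈ 440.07.

about 440 cases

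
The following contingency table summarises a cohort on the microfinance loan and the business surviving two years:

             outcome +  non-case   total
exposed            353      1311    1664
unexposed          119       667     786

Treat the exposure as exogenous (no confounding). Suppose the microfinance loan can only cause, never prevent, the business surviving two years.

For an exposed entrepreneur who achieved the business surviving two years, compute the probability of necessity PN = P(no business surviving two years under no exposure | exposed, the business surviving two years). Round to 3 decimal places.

p₁ = P(outcome | exposed) = 353/1664 = 0.21214
p₀ = P(outcome | unexposed) = 119/786 = 0.1514
Under exogeneity and monotonicity, PN = (p₁ − p₀)/p₁.
PN = (0.21214 − 0.1514) / 0.21214 ≈ 0.2863

PN ≈ 0.286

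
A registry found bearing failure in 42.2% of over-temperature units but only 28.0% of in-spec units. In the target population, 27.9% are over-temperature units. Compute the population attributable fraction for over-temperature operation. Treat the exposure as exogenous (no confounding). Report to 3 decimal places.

p₁ = 0.422, p₀ = 0.28.
Overall risk P(Y=1) = π·p₁ + (1−π)·p₀ = 0.279×0.422 + 0.721×0.28 = 0.31962.
Under exogeneity, PAF = [P(Y=1) − p₀] / P(Y=1).
PAF = (0.31962 − 0.28) / 0.31962 ≈ 0.1240

PAF ≈ 0.124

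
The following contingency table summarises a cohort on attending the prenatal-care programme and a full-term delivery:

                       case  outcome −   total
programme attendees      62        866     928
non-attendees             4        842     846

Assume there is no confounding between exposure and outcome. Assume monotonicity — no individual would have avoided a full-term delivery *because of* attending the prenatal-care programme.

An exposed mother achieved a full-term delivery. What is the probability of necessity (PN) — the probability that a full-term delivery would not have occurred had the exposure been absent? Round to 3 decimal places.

PN ≈ 0.929

p₁ = P(outcome | exposed) = 62/928 = 0.06681
p₀ = P(outcome | unexposed) = 4/846 = 0.0047281
Under exogeneity and monotonicity, PN = (p₁ − p₀)/p₁.
PN = (0.06681 − 0.0047281) / 0.06681 ≈ 0.9292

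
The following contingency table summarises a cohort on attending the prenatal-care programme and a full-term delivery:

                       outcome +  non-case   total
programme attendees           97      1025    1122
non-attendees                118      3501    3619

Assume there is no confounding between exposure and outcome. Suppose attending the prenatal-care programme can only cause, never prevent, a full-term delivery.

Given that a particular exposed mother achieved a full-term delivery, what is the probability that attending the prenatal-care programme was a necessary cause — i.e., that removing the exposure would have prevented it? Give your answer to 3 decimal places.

p₁ = P(outcome | exposed) = 97/1122 = 0.086453
p₀ = P(outcome | unexposed) = 118/3619 = 0.032606
Under exogeneity and monotonicity, PN = (p₁ − p₀)/p₁.
PN = (0.086453 − 0.032606) / 0.086453 ≈ 0.6228

PN ≈ 0.623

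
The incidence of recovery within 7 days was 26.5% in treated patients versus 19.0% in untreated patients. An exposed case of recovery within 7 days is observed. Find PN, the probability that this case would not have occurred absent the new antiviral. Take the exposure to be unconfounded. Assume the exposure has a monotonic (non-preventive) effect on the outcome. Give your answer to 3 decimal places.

PN ≈ 0.283

p₁ = 0.265, p₀ = 0.19.
Under exogeneity and monotonicity, PN = (p₁ − p₀) / p₁.
PN = (0.265 − 0.19) / 0.265 = 0.075 / 0.265 ≈ 0.2830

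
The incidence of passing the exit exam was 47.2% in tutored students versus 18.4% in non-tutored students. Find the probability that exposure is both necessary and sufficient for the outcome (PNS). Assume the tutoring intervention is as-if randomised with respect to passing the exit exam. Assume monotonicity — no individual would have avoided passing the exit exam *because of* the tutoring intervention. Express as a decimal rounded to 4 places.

PNS ≈ 0.2880

p₁ = 0.472, p₀ = 0.184.
Under exogeneity and monotonicity, PNS = p₁ − p₀.
PNS = 0.472 − 0.184 = 0.288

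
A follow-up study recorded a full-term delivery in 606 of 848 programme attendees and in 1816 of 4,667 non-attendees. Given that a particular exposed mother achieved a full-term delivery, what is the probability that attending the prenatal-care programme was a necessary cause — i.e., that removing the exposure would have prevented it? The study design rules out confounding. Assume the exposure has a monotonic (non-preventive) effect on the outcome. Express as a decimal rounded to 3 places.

p₁ = P(outcome | exposed) = 606/848 = 0.71462
p₀ = P(outcome | unexposed) = 1816/4667 = 0.38912
Under exogeneity and monotonicity, PN = (p₁ − p₀) / p₁.
PN = (0.71462 − 0.38912) / 0.71462 = 0.32551 / 0.71462 ≈ 0.4555

PN ≈ 0.455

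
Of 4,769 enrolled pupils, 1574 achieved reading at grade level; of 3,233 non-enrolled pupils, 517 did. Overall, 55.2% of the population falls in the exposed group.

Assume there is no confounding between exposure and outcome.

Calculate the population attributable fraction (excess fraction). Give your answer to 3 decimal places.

PAF ≈ 0.370

p₁ = P(outcome | exposed) = 1574/4769 = 0.33005
p₀ = P(outcome | unexposed) = 517/3233 = 0.15991
Overall risk P(Y=1) = π·p₁ + (1−π)·p₀ = 0.552×0.33005 + 0.448×0.15991 = 0.25383.
Under exogeneity, PAF = [P(Y=1) − p₀] / P(Y=1).
PAF = (0.25383 − 0.15991) / 0.25383 ≈ 0.3700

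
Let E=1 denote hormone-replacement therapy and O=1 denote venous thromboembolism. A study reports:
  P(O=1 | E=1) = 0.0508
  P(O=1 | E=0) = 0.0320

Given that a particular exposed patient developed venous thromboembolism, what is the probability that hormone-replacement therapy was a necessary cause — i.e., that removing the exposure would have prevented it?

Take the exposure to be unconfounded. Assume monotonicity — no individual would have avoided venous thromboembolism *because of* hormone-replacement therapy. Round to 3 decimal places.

Let p₁ = 0.0508, p₀ = 0.032.
Under exogeneity and monotonicity, PN = (p₁ − p₀) / p₁.
PN = (0.0508 − 0.032) / 0.0508 = 0.0188 / 0.0508 ≈ 0.3701

PN ≈ 0.370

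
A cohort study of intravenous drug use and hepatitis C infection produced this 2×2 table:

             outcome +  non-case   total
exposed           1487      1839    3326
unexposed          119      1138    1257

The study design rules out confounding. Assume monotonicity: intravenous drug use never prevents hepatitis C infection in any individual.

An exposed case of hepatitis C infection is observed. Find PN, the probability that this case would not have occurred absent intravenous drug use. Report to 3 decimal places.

PN ≈ 0.788

p₁ = P(outcome | exposed) = 1487/3326 = 0.44708
p₀ = P(outcome | unexposed) = 119/1257 = 0.09467
Under exogeneity and monotonicity, PN = (p₁ − p₀) / p₁.
PN = (0.44708 − 0.09467) / 0.44708 = 0.35241 / 0.44708 ≈ 0.7883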